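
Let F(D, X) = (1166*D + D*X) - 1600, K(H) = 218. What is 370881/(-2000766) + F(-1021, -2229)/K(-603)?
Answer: 180682939980/36347249 ≈ 4971.0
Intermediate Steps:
F(D, X) = -1600 + 1166*D + D*X
370881/(-2000766) + F(-1021, -2229)/K(-603) = 370881/(-2000766) + (-1600 + 1166*(-1021) - 1021*(-2229))/218 = 370881*(-1/2000766) + (-1600 - 1190486 + 2275809)*(1/218) = -123627/666922 + 1083723*(1/218) = -123627/666922 + 1083723/218 = 180682939980/36347249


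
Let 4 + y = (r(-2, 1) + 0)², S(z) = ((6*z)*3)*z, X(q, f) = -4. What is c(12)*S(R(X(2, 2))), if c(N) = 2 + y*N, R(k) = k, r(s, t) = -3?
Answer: 17856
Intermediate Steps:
S(z) = 18*z² (S(z) = (18*z)*z = 18*z²)
y = 5 (y = -4 + (-3 + 0)² = -4 + (-3)² = -4 + 9 = 5)
c(N) = 2 + 5*N
c(12)*S(R(X(2, 2))) = (2 + 5*12)*(18*(-4)²) = (2 + 60)*(18*16) = 62*288 = 17856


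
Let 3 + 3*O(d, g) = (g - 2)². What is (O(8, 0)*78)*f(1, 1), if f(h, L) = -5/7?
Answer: -130/7 ≈ -18.571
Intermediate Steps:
O(d, g) = -1 + (-2 + g)²/3 (O(d, g) = -1 + (g - 2)²/3 = -1 + (-2 + g)²/3)
f(h, L) = -5/7 (f(h, L) = -5*⅐ = -5/7)
(O(8, 0)*78)*f(1, 1) = ((-1 + (-2 + 0)²/3)*78)*(-5/7) = ((-1 + (⅓)*(-2)²)*78)*(-5/7) = ((-1 + (⅓)*4)*78)*(-5/7) = ((-1 + 4/3)*78)*(-5/7) = ((⅓)*78)*(-5/7) = 26*(-5/7) = -130/7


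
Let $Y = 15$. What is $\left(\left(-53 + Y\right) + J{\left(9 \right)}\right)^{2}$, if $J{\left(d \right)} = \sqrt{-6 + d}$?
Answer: $\left(-38 + \sqrt{3}\right)^{2} \approx 1315.4$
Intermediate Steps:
$\left(\left(-53 + Y\right) + J{\left(9 \right)}\right)^{2} = \left(\left(-53 + 15\right) + \sqrt{-6 + 9}\right)^{2} = \left(-38 + \sqrt{3}\right)^{2}$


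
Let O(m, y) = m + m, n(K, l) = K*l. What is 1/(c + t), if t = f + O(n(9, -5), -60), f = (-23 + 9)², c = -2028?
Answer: -1/1922 ≈ -0.00052029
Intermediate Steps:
O(m, y) = 2*m
f = 196 (f = (-14)² = 196)
t = 106 (t = 196 + 2*(9*(-5)) = 196 + 2*(-45) = 196 - 90 = 106)
1/(c + t) = 1/(-2028 + 106) = 1/(-1922) = -1/1922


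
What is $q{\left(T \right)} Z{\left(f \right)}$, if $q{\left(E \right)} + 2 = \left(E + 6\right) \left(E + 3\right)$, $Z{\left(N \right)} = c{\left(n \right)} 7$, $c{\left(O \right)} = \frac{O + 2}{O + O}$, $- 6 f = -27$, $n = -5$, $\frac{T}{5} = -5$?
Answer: $\frac{4368}{5} \approx 873.6$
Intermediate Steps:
$T = -25$ ($T = 5 \left(-5\right) = -25$)
$f = \frac{9}{2}$ ($f = \left(- \frac{1}{6}\right) \left(-27\right) = \frac{9}{2} \approx 4.5$)
$c{\left(O \right)} = \frac{2 + O}{2 O}$
$Z{\left(N \right)} = \frac{21}{10}$ ($Z{\left(N \right)} = \frac{2 - 5}{2 \left(-5\right)} 7 = \frac{1}{2} \left(- \frac{1}{5}\right) \left(-3\right) 7 = \frac{3}{10} \cdot 7 = \frac{21}{10}$)
$q{\left(E \right)} = -2 + \left(3 + E\right) \left(6 + E\right)$ ($q{\left(E \right)} = -2 + \left(E + 6\right) \left(E + 3\right) = -2 + \left(6 + E\right) \left(3 + E\right) = -2 + \left(3 + E\right) \left(6 + E\right)$)
$q{\left(T \right)} Z{\left(f \right)} = \left(16 + \left(-25\right)^{2} + 9 \left(-25\right)\right) \frac{21}{10} = \left(16 + 625 - 225\right) \frac{21}{10} = 416 \cdot \frac{21}{10} = \frac{4368}{5}$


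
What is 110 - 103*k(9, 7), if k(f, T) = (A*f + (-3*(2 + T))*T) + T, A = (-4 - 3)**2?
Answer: -26567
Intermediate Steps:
A = 49 (A = (-7)**2 = 49)
k(f, T) = T + 49*f + T*(-6 - 3*T) (k(f, T) = (49*f + (-3*(2 + T))*T) + T = (49*f + (-6 - 3*T)*T) + T = (49*f + T*(-6 - 3*T)) + T = T + 49*f + T*(-6 - 3*T))
110 - 103*k(9, 7) = 110 - 103*(-5*7 - 3*7**2 + 49*9) = 110 - 103*(-35 - 3*49 + 441) = 110 - 103*(-35 - 147 + 441) = 110 - 103*259 = 110 - 26677 = -26567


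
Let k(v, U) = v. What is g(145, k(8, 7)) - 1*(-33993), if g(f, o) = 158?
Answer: 34151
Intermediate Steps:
g(145, k(8, 7)) - 1*(-33993) = 158 - 1*(-33993) = 158 + 33993 = 34151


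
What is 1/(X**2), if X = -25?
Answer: 1/625 ≈ 0.0016000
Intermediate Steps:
1/(X**2) = 1/((-25)**2) = 1/625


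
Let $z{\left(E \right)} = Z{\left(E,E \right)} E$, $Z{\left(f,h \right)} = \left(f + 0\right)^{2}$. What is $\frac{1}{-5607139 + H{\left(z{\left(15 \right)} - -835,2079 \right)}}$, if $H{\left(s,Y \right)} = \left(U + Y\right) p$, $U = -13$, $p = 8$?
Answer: $- \frac{1}{5590611} \approx -1.7887 \cdot 10^{-7}$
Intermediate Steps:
$Z{\left(f,h \right)} = f^{2}$
$z{\left(E \right)} = E^{3}$ ($z{\left(E \right)} = E^{2} E = E^{3}$)
$H{\left(s,Y \right)} = -104 + 8 Y$ ($H{\left(s,Y \right)} = \left(-13 + Y\right) 8 = -104 + 8 Y$)
$\frac{1}{-5607139 + H{\left(z{\left(15 \right)} - -835,2079 \right)}} = \frac{1}{-5607139 + \left(-104 + 8 \cdot 2079\right)} = \frac{1}{-5607139 + \left(-104 + 16632\right)} = \frac{1}{-5607139 + 16528} = \frac{1}{-5590611} = - \frac{1}{5590611}$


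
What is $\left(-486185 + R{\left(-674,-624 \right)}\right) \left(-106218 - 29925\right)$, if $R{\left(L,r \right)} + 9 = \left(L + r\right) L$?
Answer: $-52913066094$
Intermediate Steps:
$R{\left(L,r \right)} = -9 + L \left(L + r\right)$ ($R{\left(L,r \right)} = -9 + \left(L + r\right) L = -9 + L \left(L + r\right)$)
$\left(-486185 + R{\left(-674,-624 \right)}\right) \left(-106218 - 29925\right) = \left(-486185 - \left(-420567 - 454276\right)\right) \left(-106218 - 29925\right) = \left(-486185 + \left(-9 + 454276 + 420576\right)\right) \left(-136143\right) = \left(-486185 + 874843\right) \left(-136143\right) = 388658 \left(-136143\right) = -52913066094$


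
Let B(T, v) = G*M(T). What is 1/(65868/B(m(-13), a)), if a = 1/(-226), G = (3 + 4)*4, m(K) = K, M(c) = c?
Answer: -91/16467 ≈ -0.0055262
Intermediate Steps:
G = 28 (G = 7*4 = 28)
a = -1/226 ≈ -0.0044248
B(T, v) = 28*T
1/(65868/B(m(-13), a)) = 1/(65868/((28*(-13)))) = 1/(65868/(-364)) = 1/(65868*(-1/364)) = 1/(-16467/91) = -91/16467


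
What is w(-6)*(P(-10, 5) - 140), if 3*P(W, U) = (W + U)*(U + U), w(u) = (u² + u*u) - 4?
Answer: -31960/3 ≈ -10653.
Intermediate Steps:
w(u) = -4 + 2*u² (w(u) = (u² + u²) - 4 = 2*u² - 4 = -4 + 2*u²)
P(W, U) = 2*U*(U + W)/3 (P(W, U) = ((W + U)*(U + U))/3 = ((U + W)*(2*U))/3 = (2*U*(U + W))/3 = 2*U*(U + W)/3)
w(-6)*(P(-10, 5) - 140) = (-4 + 2*(-6)²)*((⅔)*5*(5 - 10) - 140) = (-4 + 2*36)*((⅔)*5*(-5) - 140) = (-4 + 72)*(-50/3 - 140) = 68*(-470/3) = -31960/3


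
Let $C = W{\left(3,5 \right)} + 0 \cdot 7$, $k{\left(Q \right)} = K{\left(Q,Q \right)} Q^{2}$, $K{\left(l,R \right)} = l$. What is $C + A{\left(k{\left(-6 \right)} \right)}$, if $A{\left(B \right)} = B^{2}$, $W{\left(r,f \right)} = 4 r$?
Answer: $46668$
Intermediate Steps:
$k{\left(Q \right)} = Q^{3}$ ($k{\left(Q \right)} = Q Q^{2} = Q^{3}$)
$C = 12$ ($C = 4 \cdot 3 + 0 \cdot 7 = 12 + 0 = 12$)
$C + A{\left(k{\left(-6 \right)} \right)} = 12 + \left(\left(-6\right)^{3}\right)^{2} = 12 + \left(-216\right)^{2} = 12 + 46656 = 46668$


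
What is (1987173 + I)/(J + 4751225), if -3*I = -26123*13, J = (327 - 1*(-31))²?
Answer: 6301118/14638167 ≈ 0.43046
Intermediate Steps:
J = 128164 (J = (327 + 31)² = 358² = 128164)
I = 339599/3 (I = -(-26123)*13/3 = -⅓*(-339599) = 339599/3 ≈ 1.1320e+5)
(1987173 + I)/(J + 4751225) = (1987173 + 339599/3)/(128164 + 4751225) = (6301118/3)/4879389 = (6301118/3)*(1/4879389) = 6301118/14638167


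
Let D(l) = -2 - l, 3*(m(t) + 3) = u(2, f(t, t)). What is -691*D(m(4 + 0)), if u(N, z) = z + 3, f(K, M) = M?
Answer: 2764/3 ≈ 921.33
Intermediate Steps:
u(N, z) = 3 + z
m(t) = -2 + t/3 (m(t) = -3 + (3 + t)/3 = -3 + (1 + t/3) = -2 + t/3)
-691*D(m(4 + 0)) = -691*(-2 - (-2 + (4 + 0)/3)) = -691*(-2 - (-2 + (⅓)*4)) = -691*(-2 - (-2 + 4/3)) = -691*(-2 - 1*(-⅔)) = -691*(-2 + ⅔) = -691*(-4/3) = 2764/3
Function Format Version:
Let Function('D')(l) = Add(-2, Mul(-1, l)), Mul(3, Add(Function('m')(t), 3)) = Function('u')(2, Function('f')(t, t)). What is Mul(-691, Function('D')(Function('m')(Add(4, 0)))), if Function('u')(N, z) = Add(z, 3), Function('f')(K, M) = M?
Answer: Rational(2764, 3) ≈ 921.33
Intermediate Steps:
Function('u')(N, z) = Add(3, z)
Function('m')(t) = Add(-2, Mul(Rational(1, 3), t)) (Function('m')(t) = Add(-3, Mul(Rational(1, 3), Add(3, t))) = Add(-3, Add(1, Mul(Rational(1, 3), t))) = Add(-2, Mul(Rational(1, 3), t)))
Mul(-691, Function('D')(Function('m')(Add(4, 0)))) = Mul(-691, Add(-2, Mul(-1, Add(-2, Mul(Rational(1, 3), Add(4, 0)))))) = Mul(-691, Add(-2, Mul(-1, Add(-2, Mul(Rational(1, 3), 4))))) = Mul(-691, Add(-2, Mul(-1, Add(-2, Rational(4, 3))))) = Mul(-691, Add(-2, Mul(-1, Rational(-2, 3)))) = Mul(-691, Add(-2, Rational(2, 3))) = Mul(-691, Rational(-4, 3)) = Rational(2764, 3)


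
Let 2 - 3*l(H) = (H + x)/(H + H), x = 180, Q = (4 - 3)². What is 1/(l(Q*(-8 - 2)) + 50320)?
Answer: 2/100647 ≈ 1.9871e-5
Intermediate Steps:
Q = 1 (Q = 1² = 1)
l(H) = ⅔ - (180 + H)/(6*H) (l(H) = ⅔ - (H + 180)/(3*(H + H)) = ⅔ - (180 + H)/(3*(2*H)) = ⅔ - (180 + H)*1/(2*H)/3 = ⅔ - (180 + H)/(6*H))
1/(l(Q*(-8 - 2)) + 50320) = 1/((-60 + 1*(-8 - 2))/(2*((1*(-8 - 2)))) + 50320) = 1/((-60 + 1*(-10))/(2*((1*(-10)))) + 50320) = 1/((½)*(-60 - 10)/(-10) + 50320) = 1/((½)*(-⅒)*(-70) + 50320) = 1/(7/2 + 50320) = 1/(100647/2) = 2/100647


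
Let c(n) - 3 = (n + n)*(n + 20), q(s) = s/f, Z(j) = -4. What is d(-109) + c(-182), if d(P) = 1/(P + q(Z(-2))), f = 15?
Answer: 96653454/1639 ≈ 58971.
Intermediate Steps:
q(s) = s/15
c(n) = 3 + 2*n*(20 + n) (c(n) = 3 + (n + n)*(n + 20) = 3 + (2*n)*(20 + n) = 3 + 2*n*(20 + n))
d(P) = 1/(-4/15 + P) (d(P) = 1/(P + (1/15)*(-4)) = 1/(P - 4/15) = 1/(-4/15 + P))
d(-109) + c(-182) = 15/(-4 + 15*(-109)) + (3 + 2*(-182)² + 40*(-182)) = 15/(-4 - 1635) + (3 + 2*33124 - 7280) = 15/(-1639) + (3 + 66248 - 7280) = 15*(-1/1639) + 58971 = -15/1639 + 58971 = 96653454/1639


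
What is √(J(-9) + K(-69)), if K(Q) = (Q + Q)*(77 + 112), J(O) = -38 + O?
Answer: I*√26129 ≈ 161.64*I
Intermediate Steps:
K(Q) = 378*Q (K(Q) = (2*Q)*189 = 378*Q)
√(J(-9) + K(-69)) = √((-38 - 9) + 378*(-69)) = √(-47 - 26082) = √(-26129) = I*√26129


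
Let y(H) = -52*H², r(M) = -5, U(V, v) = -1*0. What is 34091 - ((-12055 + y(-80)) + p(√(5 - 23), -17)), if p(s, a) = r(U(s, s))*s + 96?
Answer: 378850 + 15*I*√2 ≈ 3.7885e+5 + 21.213*I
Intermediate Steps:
U(V, v) = 0
p(s, a) = 96 - 5*s (p(s, a) = -5*s + 96 = 96 - 5*s)
34091 - ((-12055 + y(-80)) + p(√(5 - 23), -17)) = 34091 - ((-12055 - 52*(-80)²) + (96 - 5*√(5 - 23))) = 34091 - ((-12055 - 52*6400) + (96 - 15*I*√2)) = 34091 - ((-12055 - 332800) + (96 - 15*I*√2)) = 34091 - (-344855 + (96 - 15*I*√2)) = 34091 - (-344759 - 15*I*√2) = 34091 + (344759 + 15*I*√2) = 378850 + 15*I*√2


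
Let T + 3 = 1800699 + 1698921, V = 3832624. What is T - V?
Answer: -333007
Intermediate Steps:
T = 3499617 (T = -3 + (1800699 + 1698921) = -3 + 3499620 = 3499617)
T - V = 3499617 - 1*3832624 = 3499617 - 3832624 = -333007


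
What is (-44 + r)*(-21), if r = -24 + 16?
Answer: 1092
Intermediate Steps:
r = -8
(-44 + r)*(-21) = (-44 - 8)*(-21) = -52*(-21) = 1092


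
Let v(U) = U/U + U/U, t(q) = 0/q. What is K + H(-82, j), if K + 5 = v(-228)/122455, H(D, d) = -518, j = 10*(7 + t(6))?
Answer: -64043963/122455 ≈ -523.00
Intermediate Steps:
t(q) = 0
v(U) = 2 (v(U) = 1 + 1 = 2)
j = 70 (j = 10*(7 + 0) = 10*7 = 70)
K = -612273/122455 (K = -5 + 2/122455 = -612273/122455 ≈ -5.0000)
K + H(-82, j) = -612273/122455 - 518 = -64043963/122455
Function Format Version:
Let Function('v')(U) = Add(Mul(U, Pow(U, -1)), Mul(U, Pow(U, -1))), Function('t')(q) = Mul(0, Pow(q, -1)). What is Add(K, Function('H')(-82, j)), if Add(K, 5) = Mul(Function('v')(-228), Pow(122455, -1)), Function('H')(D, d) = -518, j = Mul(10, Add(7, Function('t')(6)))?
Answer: Rational(-64043963, 122455) ≈ -523.00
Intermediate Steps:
Function('t')(q) = 0
Function('v')(U) = 2 (Function('v')(U) = Add(1, 1) = 2)
j = 70 (j = Mul(10, Add(7, 0)) = Mul(10, 7) = 70)
K = Rational(-612273, 122455) (K = Add(-5, Mul(2, Pow(122455, -1))) = Add(-5, Mul(2, Rational(1, 122455))) = Add(-5, Rational(2, 122455)) = Rational(-612273, 122455) ≈ -5.0000)
Add(K, Function('H')(-82, j)) = Add(Rational(-612273, 122455), -518) = Rational(-64043963, 122455)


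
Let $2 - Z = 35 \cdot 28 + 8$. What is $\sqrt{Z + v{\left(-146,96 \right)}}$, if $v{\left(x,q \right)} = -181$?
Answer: $i \sqrt{1167} \approx 34.161 i$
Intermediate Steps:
$Z = -986$ ($Z = 2 - \left(35 \cdot 28 + 8\right) = 2 - \left(980 + 8\right) = 2 - 988 = -986$)
$\sqrt{Z + v{\left(-146,96 \right)}} = \sqrt{-986 - 181} = \sqrt{-1167} = i \sqrt{1167}$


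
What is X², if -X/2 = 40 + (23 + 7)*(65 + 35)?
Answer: 36966400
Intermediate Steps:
X = -6080 (X = -2*(40 + (23 + 7)*(65 + 35)) = -2*(40 + 30*100) = -2*(40 + 3000) = -2*3040 = -6080)
X² = (-6080)² = 36966400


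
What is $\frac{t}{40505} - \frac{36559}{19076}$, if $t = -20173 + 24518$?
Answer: $- \frac{279587415}{154534676} \approx -1.8092$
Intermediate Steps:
$t = 4345$
$\frac{t}{40505} - \frac{36559}{19076} = \frac{4345}{40505} - \frac{36559}{19076} = 4345 \cdot \frac{1}{40505} - \frac{36559}{19076} = \frac{869}{8101} - \frac{36559}{19076} = - \frac{279587415}{154534676}$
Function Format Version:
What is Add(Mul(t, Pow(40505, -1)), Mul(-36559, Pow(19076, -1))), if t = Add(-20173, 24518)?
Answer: Rational(-279587415, 154534676) ≈ -1.8092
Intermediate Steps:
t = 4345
Add(Mul(t, Pow(40505, -1)), Mul(-36559, Pow(19076, -1))) = Add(Mul(4345, Pow(40505, -1)), Mul(-36559, Pow(19076, -1))) = Add(Mul(4345, Rational(1, 40505)), Mul(-36559, Rational(1, 19076))) = Add(Rational(869, 8101), Rational(-36559, 19076)) = Rational(-279587415, 154534676)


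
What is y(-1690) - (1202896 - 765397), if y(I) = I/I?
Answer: -437498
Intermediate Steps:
y(I) = 1
y(-1690) - (1202896 - 765397) = 1 - (1202896 - 765397) = 1 - 1*437499 = 1 - 437499 = -437498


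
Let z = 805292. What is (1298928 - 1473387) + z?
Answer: 630833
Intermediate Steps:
(1298928 - 1473387) + z = (1298928 - 1473387) + 805292 = -174459 + 805292 = 630833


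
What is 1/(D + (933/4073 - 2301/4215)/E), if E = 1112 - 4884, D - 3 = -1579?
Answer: -10792757590/17009385055277 ≈ -0.00063452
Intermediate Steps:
D = -1576 (D = 3 - 1579 = -1576)
E = -3772
1/(D + (933/4073 - 2301/4215)/E) = 1/(-1576 + (933/4073 - 2301/4215)/(-3772)) = 1/(-1576 + (933*(1/4073) - 2301*1/4215)*(-1/3772)) = 1/(-1576 + (933/4073 - 767/1405)*(-1/3772)) = 1/(-1576 - 1813126/5722565*(-1/3772)) = 1/(-1576 + 906563/10792757590) = 1/(-17009385055277/10792757590) = -10792757590/17009385055277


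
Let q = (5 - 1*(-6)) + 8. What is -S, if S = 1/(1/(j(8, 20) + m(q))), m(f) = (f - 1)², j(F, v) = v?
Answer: -344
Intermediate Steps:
q = 19 (q = (5 + 6) + 8 = 11 + 8 = 19)
m(f) = (-1 + f)²
S = 344 (S = 1/(1/(20 + (-1 + 19)²)) = 1/(1/(20 + 18²)) = 1/(1/(20 + 324)) = 1/(1/344) = 344)
-S = -1*344 = -344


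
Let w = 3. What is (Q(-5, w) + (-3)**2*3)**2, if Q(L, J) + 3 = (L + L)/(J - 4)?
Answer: 1156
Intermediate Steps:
Q(L, J) = -3 + 2*L/(-4 + J) (Q(L, J) = -3 + (L + L)/(J - 4) = -3 + (2*L)/(-4 + J) = -3 + 2*L/(-4 + J))
(Q(-5, w) + (-3)**2*3)**2 = ((12 - 3*3 + 2*(-5))/(-4 + 3) + (-3)**2*3)**2 = ((12 - 9 - 10)/(-1) + 9*3)**2 = (-1*(-7) + 27)**2 = (7 + 27)**2 = 34**2 = 1156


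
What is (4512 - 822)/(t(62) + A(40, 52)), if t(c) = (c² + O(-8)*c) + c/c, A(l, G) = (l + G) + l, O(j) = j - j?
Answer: 90/97 ≈ 0.92784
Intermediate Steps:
O(j) = 0
A(l, G) = G + 2*l (A(l, G) = (G + l) + l = G + 2*l)
t(c) = 1 + c² (t(c) = (c² + 0*c) + c/c = (c² + 0) + 1 = c² + 1 = 1 + c²)
(4512 - 822)/(t(62) + A(40, 52)) = (4512 - 822)/((1 + 62²) + (52 + 2*40)) = 3690/((1 + 3844) + (52 + 80)) = 3690/(3845 + 132) = 3690/3977 = 3690*(1/3977) = 90/97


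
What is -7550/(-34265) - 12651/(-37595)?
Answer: 143465753/257638535 ≈ 0.55685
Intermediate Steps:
-7550/(-34265) - 12651/(-37595) = -7550*(-1/34265) - 12651*(-1/37595) = 1510/6853 + 12651/37595 = 143465753/257638535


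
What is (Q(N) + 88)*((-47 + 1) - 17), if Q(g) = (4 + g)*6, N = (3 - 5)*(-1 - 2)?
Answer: -9324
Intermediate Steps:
N = 6 (N = -2*(-3) = 6)
Q(g) = 24 + 6*g
(Q(N) + 88)*((-47 + 1) - 17) = ((24 + 6*6) + 88)*((-47 + 1) - 17) = ((24 + 36) + 88)*(-46 - 17) = (60 + 88)*(-63) = 148*(-63) = -9324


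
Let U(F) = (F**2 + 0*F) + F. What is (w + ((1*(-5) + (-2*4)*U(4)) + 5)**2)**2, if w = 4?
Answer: 655564816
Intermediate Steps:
U(F) = F + F**2 (U(F) = (F**2 + 0) + F = F**2 + F = F + F**2)
(w + ((1*(-5) + (-2*4)*U(4)) + 5)**2)**2 = (4 + ((1*(-5) + (-2*4)*(4*(1 + 4))) + 5)**2)**2 = (4 + ((-5 - 32*5) + 5)**2)**2 = (4 + ((-5 - 8*20) + 5)**2)**2 = (4 + ((-5 - 160) + 5)**2)**2 = (4 + (-165 + 5)**2)**2 = (4 + (-160)**2)**2 = (4 + 25600)**2 = 25604**2 = 655564816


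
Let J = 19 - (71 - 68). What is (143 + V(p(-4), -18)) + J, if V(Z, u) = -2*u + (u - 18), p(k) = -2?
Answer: 159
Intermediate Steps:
V(Z, u) = -18 - u (V(Z, u) = -2*u + (-18 + u) = -18 - u)
J = 16 (J = 19 - 1*3 = 19 - 3 = 16)
(143 + V(p(-4), -18)) + J = (143 + (-18 - 1*(-18))) + 16 = (143 + (-18 + 18)) + 16 = (143 + 0) + 16 = 143 + 16 = 159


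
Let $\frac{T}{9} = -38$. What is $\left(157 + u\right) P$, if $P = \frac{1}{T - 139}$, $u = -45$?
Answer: $- \frac{112}{481} \approx -0.23285$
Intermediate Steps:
$T = -342$ ($T = 9 \left(-38\right) = -342$)
$P = - \frac{1}{481}$ ($P = \frac{1}{-342 - 139} = \frac{1}{-481} = - \frac{1}{481} \approx -0.002079$)
$\left(157 + u\right) P = \left(157 - 45\right) \left(- \frac{1}{481}\right) = 112 \left(- \frac{1}{481}\right) = - \frac{112}{481}$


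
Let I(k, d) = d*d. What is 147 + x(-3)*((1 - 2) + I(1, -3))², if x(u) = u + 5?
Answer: 275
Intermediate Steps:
I(k, d) = d²
x(u) = 5 + u
147 + x(-3)*((1 - 2) + I(1, -3))² = 147 + (5 - 3)*((1 - 2) + (-3)²)² = 147 + 2*(-1 + 9)² = 147 + 2*8² = 147 + 2*64 = 147 + 128 = 275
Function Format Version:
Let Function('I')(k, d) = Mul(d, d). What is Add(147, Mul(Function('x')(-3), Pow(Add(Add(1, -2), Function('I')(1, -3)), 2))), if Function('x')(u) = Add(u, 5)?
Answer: 275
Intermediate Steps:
Function('I')(k, d) = Pow(d, 2)
Function('x')(u) = Add(5, u)
Add(147, Mul(Function('x')(-3), Pow(Add(Add(1, -2), Function('I')(1, -3)), 2))) = Add(147, Mul(Add(5, -3), Pow(Add(Add(1, -2), Pow(-3, 2)), 2))) = Add(147, Mul(2, Pow(Add(-1, 9), 2))) = Add(147, Mul(2, Pow(8, 2))) = Add(147, Mul(2, 64)) = Add(147, 128) = 275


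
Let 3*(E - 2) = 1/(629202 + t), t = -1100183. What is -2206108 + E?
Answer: -3117102029959/1412943 ≈ -2.2061e+6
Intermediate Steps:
E = 2825885/1412943 (E = 2 + 1/(3*(629202 - 1100183)) = 2 + (1/3)/(-470981) = 2 + (1/3)*(-1/470981) = 2 - 1/1412943 = 2825885/1412943 ≈ 2.0000)
-2206108 + E = -2206108 + 2825885/1412943 = -3117102029959/1412943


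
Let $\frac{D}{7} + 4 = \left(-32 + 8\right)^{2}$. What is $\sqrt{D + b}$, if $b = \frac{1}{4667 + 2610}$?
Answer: $\frac{\sqrt{212030742193}}{7277} \approx 63.277$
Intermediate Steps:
$b = \frac{1}{7277} \approx 0.00013742$
$D = 4004$ ($D = -28 + 7 \left(-32 + 8\right)^{2} = -28 + 7 \left(-24\right)^{2} = -28 + 7 \cdot 576 = -28 + 4032 = 4004$)
$\sqrt{D + b} = \sqrt{4004 + \frac{1}{7277}} = \sqrt{\frac{29137109}{7277}} = \frac{\sqrt{212030742193}}{7277}$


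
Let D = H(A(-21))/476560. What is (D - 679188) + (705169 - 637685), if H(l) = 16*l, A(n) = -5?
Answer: -3643920729/5957 ≈ -6.1170e+5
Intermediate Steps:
D = -1/5957 (D = (16*(-5))/476560 = -80*1/476560 = -1/5957 ≈ -0.00016787)
(D - 679188) + (705169 - 637685) = (-1/5957 - 679188) + (705169 - 637685) = -4045922917/5957 + 67484 = -3643920729/5957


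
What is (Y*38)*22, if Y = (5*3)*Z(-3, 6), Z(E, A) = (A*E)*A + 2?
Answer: -1329240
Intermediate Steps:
Z(E, A) = 2 + E*A² (Z(E, A) = E*A² + 2 = 2 + E*A²)
Y = -1590 (Y = (5*3)*(2 - 3*6²) = 15*(2 - 3*36) = 15*(2 - 108) = 15*(-106) = -1590)
(Y*38)*22 = -1590*38*22 = -60420*22 = -1329240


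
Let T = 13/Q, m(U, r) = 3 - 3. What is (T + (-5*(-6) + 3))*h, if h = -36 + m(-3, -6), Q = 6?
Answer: -1266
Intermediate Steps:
m(U, r) = 0
T = 13/6 ≈ 2.1667
h = -36 (h = -36 + 0 = -36)
(T + (-5*(-6) + 3))*h = (13/6 + (-5*(-6) + 3))*(-36) = (13/6 + (30 + 3))*(-36) = (13/6 + 33)*(-36) = (211/6)*(-36) = -1266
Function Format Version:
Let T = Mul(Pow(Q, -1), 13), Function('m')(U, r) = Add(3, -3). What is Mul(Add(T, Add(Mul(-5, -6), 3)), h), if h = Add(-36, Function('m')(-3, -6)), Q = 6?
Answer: -1266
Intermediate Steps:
Function('m')(U, r) = 0
T = Rational(13, 6) (T = Mul(Pow(6, -1), 13) = Mul(Rational(1, 6), 13) = Rational(13, 6) ≈ 2.1667)
h = -36 (h = Add(-36, 0) = -36)
Mul(Add(T, Add(Mul(-5, -6), 3)), h) = Mul(Add(Rational(13, 6), Add(Mul(-5, -6), 3)), -36) = Mul(Add(Rational(13, 6), Add(30, 3)), -36) = Mul(Add(Rational(13, 6), 33), -36) = Mul(Rational(211, 6), -36) = -1266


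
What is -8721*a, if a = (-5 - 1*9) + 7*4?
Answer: -122094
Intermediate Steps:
a = 14 (a = (-5 - 9) + 28 = -14 + 28 = 14)
-8721*a = -8721*14 = -122094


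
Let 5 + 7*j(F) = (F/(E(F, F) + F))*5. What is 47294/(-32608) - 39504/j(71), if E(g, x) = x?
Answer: 9016906789/81520 ≈ 1.1061e+5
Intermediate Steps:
j(F) = -5/14 (j(F) = -5/7 + ((F/(F + F))*5)/7 = -5/7 + ((F/((2*F)))*5)/7 = -5/7 + ((F*(1/(2*F)))*5)/7 = -5/7 + ((½)*5)/7 = -5/7 + (⅐)*(5/2) = -5/7 + 5/14 = -5/14)
47294/(-32608) - 39504/j(71) = 47294/(-32608) - 39504/(-5/14) = 47294*(-1/32608) - 39504*(-14/5) = -23647/16304 + 553056/5 = 9016906789/81520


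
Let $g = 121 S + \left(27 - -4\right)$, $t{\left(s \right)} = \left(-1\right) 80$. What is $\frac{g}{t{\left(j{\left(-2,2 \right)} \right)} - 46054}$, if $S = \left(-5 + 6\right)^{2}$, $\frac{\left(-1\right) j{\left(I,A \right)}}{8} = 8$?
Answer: $- \frac{76}{23067} \approx -0.0032948$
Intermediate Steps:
$j{\left(I,A \right)} = -64$ ($j{\left(I,A \right)} = \left(-8\right) 8 = -64$)
$t{\left(s \right)} = -80$
$S = 1$ ($S = 1^{2} = 1$)
$g = 152$ ($g = 121 \cdot 1 + \left(27 - -4\right) = 121 + \left(27 + \left(-1 + 5\right)\right) = 121 + \left(27 + 4\right) = 121 + 31 = 152$)
$\frac{g}{t{\left(j{\left(-2,2 \right)} \right)} - 46054} = \frac{152}{-80 - 46054} = \frac{152}{-46134} = 152 \left(- \frac{1}{46134}\right) = - \frac{76}{23067}$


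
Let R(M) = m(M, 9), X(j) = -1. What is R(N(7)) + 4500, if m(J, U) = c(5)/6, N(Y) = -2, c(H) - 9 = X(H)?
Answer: 13504/3 ≈ 4501.3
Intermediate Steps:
c(H) = 8 (c(H) = 9 - 1 = 8)
m(J, U) = 4/3 (m(J, U) = 8/6 = 8*(1/6) = 4/3)
R(M) = 4/3
R(N(7)) + 4500 = 4/3 + 4500 = 13504/3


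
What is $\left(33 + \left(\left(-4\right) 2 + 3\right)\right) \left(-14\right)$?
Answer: $-392$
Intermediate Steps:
$\left(33 + \left(\left(-4\right) 2 + 3\right)\right) \left(-14\right) = \left(33 + \left(-8 + 3\right)\right) \left(-14\right) = \left(33 - 5\right) \left(-14\right) = 28 \left(-14\right) = -392$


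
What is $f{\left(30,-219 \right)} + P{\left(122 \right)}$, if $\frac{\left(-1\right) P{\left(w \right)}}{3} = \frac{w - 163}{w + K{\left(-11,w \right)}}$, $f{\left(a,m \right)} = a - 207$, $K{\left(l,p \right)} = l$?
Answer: $- \frac{6508}{37} \approx -175.89$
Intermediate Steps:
$f{\left(a,m \right)} = -207 + a$
$P{\left(w \right)} = - \frac{3 \left(-163 + w\right)}{-11 + w}$ ($P{\left(w \right)} = - 3 \frac{w - 163}{w - 11} = - 3 \frac{-163 + w}{-11 + w} = - \frac{3 \left(-163 + w\right)}{-11 + w}$)
$f{\left(30,-219 \right)} + P{\left(122 \right)} = \left(-207 + 30\right) + \frac{3 \left(163 - 122\right)}{-11 + 122} = -177 + \frac{3 \left(163 - 122\right)}{111} = -177 + 3 \cdot \frac{1}{111} \cdot 41 = -177 + \frac{41}{37} = - \frac{6508}{37}$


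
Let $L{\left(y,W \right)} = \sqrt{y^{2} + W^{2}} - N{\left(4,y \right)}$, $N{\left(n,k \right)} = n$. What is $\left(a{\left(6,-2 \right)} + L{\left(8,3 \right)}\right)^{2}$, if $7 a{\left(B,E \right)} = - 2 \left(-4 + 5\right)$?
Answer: $\frac{4477}{49} - \frac{60 \sqrt{73}}{7} \approx 18.133$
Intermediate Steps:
$a{\left(B,E \right)} = - \frac{2}{7}$ ($a{\left(B,E \right)} = \frac{\left(-2\right) \left(-4 + 5\right)}{7} = \frac{\left(-2\right) 1}{7} = \frac{1}{7} \left(-2\right) = - \frac{2}{7}$)
$L{\left(y,W \right)} = -4 + \sqrt{W^{2} + y^{2}}$ ($L{\left(y,W \right)} = \sqrt{y^{2} + W^{2}} - 4 = \sqrt{W^{2} + y^{2}} - 4 = -4 + \sqrt{W^{2} + y^{2}}$)
$\left(a{\left(6,-2 \right)} + L{\left(8,3 \right)}\right)^{2} = \left(- \frac{2}{7} - \left(4 - \sqrt{3^{2} + 8^{2}}\right)\right)^{2} = \left(- \frac{2}{7} - \left(4 - \sqrt{9 + 64}\right)\right)^{2} = \left(- \frac{2}{7} - \left(4 - \sqrt{73}\right)\right)^{2} = \left(- \frac{30}{7} + \sqrt{73}\right)^{2}$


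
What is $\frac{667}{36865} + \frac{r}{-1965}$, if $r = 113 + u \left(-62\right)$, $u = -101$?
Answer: $- \frac{15580248}{4829315} \approx -3.2262$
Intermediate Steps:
$r = 6375$ ($r = 113 - -6262 = 113 + 6262 = 6375$)
$\frac{667}{36865} + \frac{r}{-1965} = \frac{667}{36865} + \frac{6375}{-1965} = 667 \cdot \frac{1}{36865} + 6375 \left(- \frac{1}{1965}\right) = \frac{667}{36865} - \frac{425}{131} = - \frac{15580248}{4829315}$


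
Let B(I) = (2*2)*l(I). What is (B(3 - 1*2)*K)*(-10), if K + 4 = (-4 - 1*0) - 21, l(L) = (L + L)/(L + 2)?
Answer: 2320/3 ≈ 773.33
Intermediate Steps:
l(L) = 2*L/(2 + L) (l(L) = (2*L)/(2 + L) = 2*L/(2 + L))
B(I) = 8*I/(2 + I) (B(I) = (2*2)*(2*I/(2 + I)) = 4*(2*I/(2 + I)) = 8*I/(2 + I))
K = -29 (K = -4 + ((-4 - 1*0) - 21) = -4 + ((-4 + 0) - 21) = -4 + (-4 - 21) = -4 - 25 = -29)
(B(3 - 1*2)*K)*(-10) = ((8*(3 - 1*2)/(2 + (3 - 1*2)))*(-29))*(-10) = ((8*(3 - 2)/(2 + (3 - 2)))*(-29))*(-10) = ((8*1/(2 + 1))*(-29))*(-10) = ((8*1/3)*(-29))*(-10) = ((8*1*(⅓))*(-29))*(-10) = ((8/3)*(-29))*(-10) = -232/3*(-10) = 2320/3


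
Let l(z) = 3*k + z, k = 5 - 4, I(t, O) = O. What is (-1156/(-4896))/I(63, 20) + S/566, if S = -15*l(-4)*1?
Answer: 15611/407520 ≈ 0.038307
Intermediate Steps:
k = 1
l(z) = 3 + z (l(z) = 3*1 + z = 3 + z)
S = 15 (S = -15*(3 - 4)*1 = -15*(-1)*1 = 15*1 = 15)
(-1156/(-4896))/I(63, 20) + S/566 = -1156/(-4896)/20 + 15/566 = -1156*(-1/4896)*(1/20) + 15*(1/566) = (17/72)*(1/20) + 15/566 = 17/1440 + 15/566 = 15611/407520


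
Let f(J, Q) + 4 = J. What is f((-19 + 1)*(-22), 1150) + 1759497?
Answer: 1759889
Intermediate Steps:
f(J, Q) = -4 + J
f((-19 + 1)*(-22), 1150) + 1759497 = (-4 + (-19 + 1)*(-22)) + 1759497 = (-4 - 18*(-22)) + 1759497 = (-4 + 396) + 1759497 = 392 + 1759497 = 1759889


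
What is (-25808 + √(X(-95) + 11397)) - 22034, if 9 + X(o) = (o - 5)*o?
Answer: -47842 + 2*√5222 ≈ -47698.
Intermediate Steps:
X(o) = -9 + o*(-5 + o) (X(o) = -9 + (o - 5)*o = -9 + (-5 + o)*o = -9 + o*(-5 + o))
(-25808 + √(X(-95) + 11397)) - 22034 = (-25808 + √((-9 + (-95)² - 5*(-95)) + 11397)) - 22034 = (-25808 + √((-9 + 9025 + 475) + 11397)) - 22034 = (-25808 + √(9491 + 11397)) - 22034 = (-25808 + √20888) - 22034 = (-25808 + 2*√5222) - 22034 = -47842 + 2*√5222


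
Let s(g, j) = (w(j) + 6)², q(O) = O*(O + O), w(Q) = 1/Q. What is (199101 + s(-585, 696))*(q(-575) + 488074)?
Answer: 9239143375032065/40368 ≈ 2.2887e+11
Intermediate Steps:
q(O) = 2*O² (q(O) = O*(2*O) = 2*O²)
s(g, j) = (6 + 1/j)² (s(g, j) = (1/j + 6)² = (6 + 1/j)²)
(199101 + s(-585, 696))*(q(-575) + 488074) = (199101 + (1 + 6*696)²/696²)*(2*(-575)² + 488074) = (199101 + (1 + 4176)²/484416)*(2*330625 + 488074) = (199101 + (1/484416)*4177²)*(661250 + 488074) = (199101 + (1/484416)*17447329)*1149324 = (199101 + 17447329/484416)*1149324 = (96465157345/484416)*1149324 = 9239143375032065/40368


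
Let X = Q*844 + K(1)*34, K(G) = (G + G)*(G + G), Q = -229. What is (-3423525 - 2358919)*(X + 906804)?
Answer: -4126722114816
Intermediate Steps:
K(G) = 4*G² (K(G) = (2*G)*(2*G) = 4*G²)
X = -193140 (X = -229*844 + (4*1²)*34 = -193276 + (4*1)*34 = -193276 + 4*34 = -193276 + 136 = -193140)
(-3423525 - 2358919)*(X + 906804) = (-3423525 - 2358919)*(-193140 + 906804) = -5782444*713664 = -4126722114816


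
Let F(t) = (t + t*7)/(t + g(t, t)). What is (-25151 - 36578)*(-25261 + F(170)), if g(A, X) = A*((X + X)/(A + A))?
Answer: 1559089353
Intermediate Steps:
g(A, X) = X (g(A, X) = A*((2*X)/((2*A))) = A*((2*X)*(1/(2*A))) = A*(X/A) = X)
F(t) = 4 (F(t) = (t + t*7)/(t + t) = (t + 7*t)/((2*t)) = (8*t)*(1/(2*t)) = 4)
(-25151 - 36578)*(-25261 + F(170)) = (-25151 - 36578)*(-25261 + 4) = -61729*(-25257) = 1559089353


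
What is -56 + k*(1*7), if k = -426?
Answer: -3038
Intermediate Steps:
-56 + k*(1*7) = -56 - 426*7 = -56 - 2982 = -3038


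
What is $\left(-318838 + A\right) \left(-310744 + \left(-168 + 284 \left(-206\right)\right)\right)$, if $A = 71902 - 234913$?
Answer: $178002730184$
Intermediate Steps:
$A = -163011$
$\left(-318838 + A\right) \left(-310744 + \left(-168 + 284 \left(-206\right)\right)\right) = \left(-318838 - 163011\right) \left(-310744 + \left(-168 + 284 \left(-206\right)\right)\right) = - 481849 \left(-310744 - 58672\right) = \left(-481849\right) \left(-369416\right) = 178002730184$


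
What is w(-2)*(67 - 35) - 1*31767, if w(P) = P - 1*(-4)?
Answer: -31703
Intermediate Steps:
w(P) = 4 + P (w(P) = P + 4 = 4 + P)
w(-2)*(67 - 35) - 1*31767 = (4 - 2)*(67 - 35) - 1*31767 = 2*32 - 31767 = 64 - 31767 = -31703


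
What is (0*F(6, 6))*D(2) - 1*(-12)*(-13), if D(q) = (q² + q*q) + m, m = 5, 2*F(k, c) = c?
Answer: -156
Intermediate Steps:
F(k, c) = c/2
D(q) = 5 + 2*q² (D(q) = (q² + q*q) + 5 = (q² + q²) + 5 = 2*q² + 5 = 5 + 2*q²)
(0*F(6, 6))*D(2) - 1*(-12)*(-13) = (0*((½)*6))*(5 + 2*2²) - 1*(-12)*(-13) = (0*3)*(5 + 2*4) + 12*(-13) = 0*(5 + 8) - 156 = 0*13 - 156 = 0 - 156 = -156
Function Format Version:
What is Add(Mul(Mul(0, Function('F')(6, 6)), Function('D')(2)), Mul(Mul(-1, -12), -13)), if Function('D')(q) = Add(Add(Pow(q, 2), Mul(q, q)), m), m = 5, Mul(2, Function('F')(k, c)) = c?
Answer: -156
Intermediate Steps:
Function('F')(k, c) = Mul(Rational(1, 2), c)
Function('D')(q) = Add(5, Mul(2, Pow(q, 2))) (Function('D')(q) = Add(Add(Pow(q, 2), Mul(q, q)), 5) = Add(Add(Pow(q, 2), Pow(q, 2)), 5) = Add(Mul(2, Pow(q, 2)), 5) = Add(5, Mul(2, Pow(q, 2))))
Add(Mul(Mul(0, Function('F')(6, 6)), Function('D')(2)), Mul(Mul(-1, -12), -13)) = Add(Mul(Mul(0, Mul(Rational(1, 2), 6)), Add(5, Mul(2, Pow(2, 2)))), Mul(Mul(-1, -12), -13)) = Add(Mul(Mul(0, 3), Add(5, Mul(2, 4))), Mul(12, -13)) = Add(Mul(0, Add(5, 8)), -156) = Add(Mul(0, 13), -156) = Add(0, -156) = -156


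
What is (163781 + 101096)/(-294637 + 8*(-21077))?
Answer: -264877/463253 ≈ -0.57178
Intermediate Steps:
(163781 + 101096)/(-294637 + 8*(-21077)) = 264877/(-294637 - 168616) = 264877/(-463253) = 264877*(-1/463253) = -264877/463253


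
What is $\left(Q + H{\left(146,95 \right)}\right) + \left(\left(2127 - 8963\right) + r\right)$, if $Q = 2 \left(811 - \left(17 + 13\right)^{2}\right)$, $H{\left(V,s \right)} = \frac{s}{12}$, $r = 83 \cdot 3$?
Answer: $- \frac{81085}{12} \approx -6757.1$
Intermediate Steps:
$r = 249$
$H{\left(V,s \right)} = \frac{s}{12}$
$Q = -178$ ($Q = 2 \left(811 - 30^{2}\right) = 2 \left(811 - 900\right) = 2 \left(-89\right) = -178$)
$\left(Q + H{\left(146,95 \right)}\right) + \left(\left(2127 - 8963\right) + r\right) = \left(-178 + \frac{1}{12} \cdot 95\right) + \left(\left(2127 - 8963\right) + 249\right) = \left(-178 + \frac{95}{12}\right) + \left(-6836 + 249\right) = - \frac{2041}{12} - 6587 = - \frac{81085}{12}$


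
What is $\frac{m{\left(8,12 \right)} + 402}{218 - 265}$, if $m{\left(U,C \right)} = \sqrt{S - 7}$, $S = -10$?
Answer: $- \frac{402}{47} - \frac{i \sqrt{17}}{47} \approx -8.5532 - 0.087726 i$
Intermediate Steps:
$m{\left(U,C \right)} = i \sqrt{17}$ ($m{\left(U,C \right)} = \sqrt{-10 - 7} = \sqrt{-17} = i \sqrt{17}$)
$\frac{m{\left(8,12 \right)} + 402}{218 - 265} = \frac{i \sqrt{17} + 402}{218 - 265} = \frac{402 + i \sqrt{17}}{-47} = \left(402 + i \sqrt{17}\right) \left(- \frac{1}{47}\right) = - \frac{402}{47} - \frac{i \sqrt{17}}{47}$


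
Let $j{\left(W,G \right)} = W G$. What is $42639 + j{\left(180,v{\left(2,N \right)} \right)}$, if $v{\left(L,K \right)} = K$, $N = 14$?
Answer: $45159$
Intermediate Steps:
$j{\left(W,G \right)} = G W$
$42639 + j{\left(180,v{\left(2,N \right)} \right)} = 42639 + 14 \cdot 180 = 42639 + 2520 = 45159$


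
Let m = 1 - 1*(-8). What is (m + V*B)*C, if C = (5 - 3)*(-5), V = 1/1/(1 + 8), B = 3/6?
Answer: -135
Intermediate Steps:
B = 1/2 (B = 3*(1/6) = 1/2 ≈ 0.50000)
m = 9 (m = 1 + 8 = 9)
V = 9 (V = 1/1/9 = 1/(1/9) = 1*9 = 9)
C = -10 (C = 2*(-5) = -10)
(m + V*B)*C = (9 + 9*(1/2))*(-10) = (9 + 9/2)*(-10) = (27/2)*(-10) = -135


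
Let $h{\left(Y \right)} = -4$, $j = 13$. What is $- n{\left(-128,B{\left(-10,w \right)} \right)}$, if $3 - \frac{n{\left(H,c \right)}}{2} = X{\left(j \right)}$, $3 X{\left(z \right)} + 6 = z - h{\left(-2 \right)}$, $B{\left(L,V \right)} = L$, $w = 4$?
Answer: $\frac{4}{3} \approx 1.3333$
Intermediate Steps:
$X{\left(z \right)} = - \frac{2}{3} + \frac{z}{3}$ ($X{\left(z \right)} = -2 + \frac{z - -4}{3} = -2 + \frac{z + 4}{3} = -2 + \frac{4 + z}{3} = -2 + \left(\frac{4}{3} + \frac{z}{3}\right) = - \frac{2}{3} + \frac{z}{3}$)
$n{\left(H,c \right)} = - \frac{4}{3}$ ($n{\left(H,c \right)} = 6 - 2 \left(- \frac{2}{3} + \frac{1}{3} \cdot 13\right) = 6 - 2 \left(- \frac{2}{3} + \frac{13}{3}\right) = 6 - \frac{22}{3} = - \frac{4}{3}$)
$- n{\left(-128,B{\left(-10,w \right)} \right)} = \left(-1\right) \left(- \frac{4}{3}\right) = \frac{4}{3}$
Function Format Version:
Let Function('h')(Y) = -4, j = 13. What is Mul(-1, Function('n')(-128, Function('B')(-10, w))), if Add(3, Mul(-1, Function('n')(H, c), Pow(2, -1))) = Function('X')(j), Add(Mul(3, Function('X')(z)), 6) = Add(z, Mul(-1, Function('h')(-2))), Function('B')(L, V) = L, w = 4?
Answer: Rational(4, 3) ≈ 1.3333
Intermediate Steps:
Function('X')(z) = Add(Rational(-2, 3), Mul(Rational(1, 3), z)) (Function('X')(z) = Add(-2, Mul(Rational(1, 3), Add(z, Mul(-1, -4)))) = Add(-2, Mul(Rational(1, 3), Add(z, 4))) = Add(-2, Mul(Rational(1, 3), Add(4, z))) = Add(-2, Add(Rational(4, 3), Mul(Rational(1, 3), z))) = Add(Rational(-2, 3), Mul(Rational(1, 3), z)))
Function('n')(H, c) = Rational(-4, 3) (Function('n')(H, c) = Add(6, Mul(-2, Add(Rational(-2, 3), Mul(Rational(1, 3), 13)))) = Add(6, Mul(-2, Add(Rational(-2, 3), Rational(13, 3)))) = Add(6, Mul(-2, Rational(11, 3))) = Add(6, Rational(-22, 3)) = Rational(-4, 3))
Mul(-1, Function('n')(-128, Function('B')(-10, w))) = Mul(-1, Rational(-4, 3)) = Rational(4, 3)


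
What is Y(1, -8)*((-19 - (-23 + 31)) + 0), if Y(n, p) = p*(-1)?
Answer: -216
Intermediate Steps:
Y(n, p) = -p
Y(1, -8)*((-19 - (-23 + 31)) + 0) = (-1*(-8))*((-19 - (-23 + 31)) + 0) = 8*((-19 - 1*8) + 0) = 8*((-19 - 8) + 0) = 8*(-27 + 0) = 8*(-27) = -216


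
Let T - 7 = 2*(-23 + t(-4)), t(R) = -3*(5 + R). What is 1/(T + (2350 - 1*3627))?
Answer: -1/1322 ≈ -0.00075643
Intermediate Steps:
t(R) = -15 - 3*R
T = -45 (T = 7 + 2*(-23 + (-15 - 3*(-4))) = 7 + 2*(-23 + (-15 + 12)) = 7 + 2*(-23 - 3) = 7 + 2*(-26) = 7 - 52 = -45)
1/(T + (2350 - 1*3627)) = 1/(-45 + (2350 - 1*3627)) = 1/(-45 + (2350 - 3627)) = 1/(-45 - 1277) = 1/(-1322) = -1/1322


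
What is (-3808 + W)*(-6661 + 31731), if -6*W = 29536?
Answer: -656633440/3 ≈ -2.1888e+8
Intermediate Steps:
W = -14768/3 (W = -⅙*29536 = -14768/3 ≈ -4922.7)
(-3808 + W)*(-6661 + 31731) = (-3808 - 14768/3)*(-6661 + 31731) = -26192/3*25070 = -656633440/3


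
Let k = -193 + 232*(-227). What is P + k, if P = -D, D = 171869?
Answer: -224726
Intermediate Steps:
k = -52857 (k = -193 - 52664 = -52857)
P = -171869 (P = -1*171869 = -171869)
P + k = -171869 - 52857 = -224726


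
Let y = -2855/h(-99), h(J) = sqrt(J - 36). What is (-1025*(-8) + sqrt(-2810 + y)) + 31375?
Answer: 39575 + sqrt(-25290 + 571*I*sqrt(15))/3 ≈ 39577.0 + 53.06*I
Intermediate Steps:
h(J) = sqrt(-36 + J)
y = 571*I*sqrt(15)/9 (y = -2855/sqrt(-36 - 99) = -2855*(-I*sqrt(15)/45) = -(-571)*I*sqrt(15)/9 = 571*I*sqrt(15)/9 ≈ 245.72*I)
(-1025*(-8) + sqrt(-2810 + y)) + 31375 = (-1025*(-8) + sqrt(-2810 + 571*I*sqrt(15)/9)) + 31375 = (8200 + sqrt(-2810 + 571*I*sqrt(15)/9)) + 31375 = 39575 + sqrt(-2810 + 571*I*sqrt(15)/9)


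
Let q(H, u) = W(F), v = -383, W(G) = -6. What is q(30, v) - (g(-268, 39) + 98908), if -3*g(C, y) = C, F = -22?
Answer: -297010/3 ≈ -99003.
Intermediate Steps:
g(C, y) = -C/3
q(H, u) = -6
q(30, v) - (g(-268, 39) + 98908) = -6 - (-1/3*(-268) + 98908) = -6 - (268/3 + 98908) = -6 - 1*296992/3 = -6 - 296992/3 = -297010/3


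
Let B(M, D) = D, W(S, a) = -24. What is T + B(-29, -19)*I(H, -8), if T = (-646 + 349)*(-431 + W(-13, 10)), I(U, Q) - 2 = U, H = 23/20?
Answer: 2701503/20 ≈ 1.3508e+5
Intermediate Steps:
H = 23/20 (H = 23*(1/20) = 23/20 ≈ 1.1500)
I(U, Q) = 2 + U
T = 135135 (T = (-646 + 349)*(-431 - 24) = -297*(-455) = 135135)
T + B(-29, -19)*I(H, -8) = 135135 - 19*(2 + 23/20) = 135135 - 19*63/20 = 135135 - 1197/20 = 2701503/20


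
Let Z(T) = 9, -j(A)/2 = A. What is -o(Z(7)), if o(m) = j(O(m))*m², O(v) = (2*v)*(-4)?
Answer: -11664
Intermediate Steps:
O(v) = -8*v
j(A) = -2*A
o(m) = 16*m³ (o(m) = (-(-16)*m)*m² = (16*m)*m² = 16*m³)
-o(Z(7)) = -16*9³ = -16*729 = -1*11664 = -11664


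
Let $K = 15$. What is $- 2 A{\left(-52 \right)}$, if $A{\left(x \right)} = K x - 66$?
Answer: $1692$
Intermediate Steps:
$A{\left(x \right)} = -66 + 15 x$ ($A{\left(x \right)} = 15 x - 66 = -66 + 15 x$)
$- 2 A{\left(-52 \right)} = - 2 \left(-66 + 15 \left(-52\right)\right) = - 2 \left(-66 - 780\right) = \left(-2\right) \left(-846\right) = 1692$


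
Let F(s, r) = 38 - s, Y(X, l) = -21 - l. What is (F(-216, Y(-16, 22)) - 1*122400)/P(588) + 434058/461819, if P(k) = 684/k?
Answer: -2764033093820/26323683 ≈ -1.0500e+5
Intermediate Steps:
(F(-216, Y(-16, 22)) - 1*122400)/P(588) + 434058/461819 = ((38 - 1*(-216)) - 1*122400)/((684/588)) + 434058/461819 = ((38 + 216) - 122400)/((684*(1/588))) + 434058*(1/461819) = (254 - 122400)/(57/49) + 434058/461819 = -122146*49/57 + 434058/461819 = -5985154/57 + 434058/461819 = -2764033093820/26323683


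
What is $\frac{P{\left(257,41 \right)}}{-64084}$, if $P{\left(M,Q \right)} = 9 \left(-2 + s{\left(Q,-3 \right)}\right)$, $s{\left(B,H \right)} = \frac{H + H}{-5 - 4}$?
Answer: $\frac{3}{16021} \approx 0.00018725$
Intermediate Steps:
$s{\left(B,H \right)} = - \frac{2 H}{9}$ ($s{\left(B,H \right)} = \frac{2 H}{-9} = 2 H \left(- \frac{1}{9}\right) = - \frac{2 H}{9}$)
$P{\left(M,Q \right)} = -12$ ($P{\left(M,Q \right)} = 9 \left(-2 - - \frac{2}{3}\right) = 9 \left(-2 + \frac{2}{3}\right) = 9 \left(- \frac{4}{3}\right) = -12$)
$\frac{P{\left(257,41 \right)}}{-64084} = - \frac{12}{-64084} = \left(-12\right) \left(- \frac{1}{64084}\right) = \frac{3}{16021}$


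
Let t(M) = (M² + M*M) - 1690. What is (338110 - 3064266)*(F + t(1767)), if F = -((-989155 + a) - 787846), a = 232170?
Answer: -21230536878164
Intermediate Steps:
F = 1544831 (F = -((-989155 + 232170) - 787846) = -(-756985 - 787846) = -1*(-1544831) = 1544831)
t(M) = -1690 + 2*M² (t(M) = (M² + M²) - 1690 = 2*M² - 1690 = -1690 + 2*M²)
(338110 - 3064266)*(F + t(1767)) = (338110 - 3064266)*(1544831 + (-1690 + 2*1767²)) = -2726156*(1544831 + (-1690 + 2*3122289)) = -2726156*(1544831 + (-1690 + 6244578)) = -2726156*(1544831 + 6242888) = -2726156*7787719 = -21230536878164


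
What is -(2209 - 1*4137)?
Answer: 1928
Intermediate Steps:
-(2209 - 1*4137) = -(2209 - 4137) = -1*(-1928) = 1928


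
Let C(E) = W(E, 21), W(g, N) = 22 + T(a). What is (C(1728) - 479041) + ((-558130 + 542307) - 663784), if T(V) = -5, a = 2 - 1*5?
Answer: -1158631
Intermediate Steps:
a = -3 (a = 2 - 5 = -3)
W(g, N) = 17 (W(g, N) = 22 - 5 = 17)
C(E) = 17
(C(1728) - 479041) + ((-558130 + 542307) - 663784) = (17 - 479041) + ((-558130 + 542307) - 663784) = -479024 + (-15823 - 663784) = -479024 - 679607 = -1158631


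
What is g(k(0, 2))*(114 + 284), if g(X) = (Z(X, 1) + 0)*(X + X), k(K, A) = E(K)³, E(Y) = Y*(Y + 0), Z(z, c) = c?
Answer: 0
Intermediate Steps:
E(Y) = Y² (E(Y) = Y*Y = Y²)
k(K, A) = K⁶ (k(K, A) = (K²)³ = K⁶)
g(X) = 2*X (g(X) = (1 + 0)*(X + X) = 1*(2*X) = 2*X)
g(k(0, 2))*(114 + 284) = (2*0⁶)*(114 + 284) = (2*0)*398 = 0*398 = 0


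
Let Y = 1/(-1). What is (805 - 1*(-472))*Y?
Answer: -1277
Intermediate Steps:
Y = -1
(805 - 1*(-472))*Y = (805 - 1*(-472))*(-1) = (805 + 472)*(-1) = 1277*(-1) = -1277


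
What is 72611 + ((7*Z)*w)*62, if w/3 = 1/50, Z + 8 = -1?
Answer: 1809416/25 ≈ 72377.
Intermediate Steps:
Z = -9 (Z = -8 - 1 = -9)
w = 3/50 ≈ 0.060000
72611 + ((7*Z)*w)*62 = 72611 + ((7*(-9))*(3/50))*62 = 72611 - 63*3/50*62 = 72611 - 189/50*62 = 72611 - 5859/25 = 1809416/25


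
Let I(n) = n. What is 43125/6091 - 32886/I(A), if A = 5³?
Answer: -194918001/761375 ≈ -256.01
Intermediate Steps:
A = 125
43125/6091 - 32886/I(A) = 43125/6091 - 32886/125 = -194918001/761375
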